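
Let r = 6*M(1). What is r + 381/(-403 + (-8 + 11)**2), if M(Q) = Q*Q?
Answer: 1983/394 ≈ 5.0330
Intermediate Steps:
M(Q) = Q**2
r = 6 (r = 6*1**2 = 6*1 = 6)
r + 381/(-403 + (-8 + 11)**2) = 6 + 381/(-403 + (-8 + 11)**2) = 6 + 381/(-403 + 3**2) = 6 + 381/(-403 + 9) = 6 + 381/(-394) = 6 + 381*(-1/394) = 6 - 381/394 = 1983/394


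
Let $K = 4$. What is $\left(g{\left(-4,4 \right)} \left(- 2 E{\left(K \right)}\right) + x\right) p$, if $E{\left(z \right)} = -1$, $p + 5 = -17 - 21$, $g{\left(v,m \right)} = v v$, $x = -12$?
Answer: $-860$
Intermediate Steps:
$g{\left(v,m \right)} = v^{2}$
$p = -43$ ($p = -5 - 38 = -43$)
$\left(g{\left(-4,4 \right)} \left(- 2 E{\left(K \right)}\right) + x\right) p = \left(\left(-4\right)^{2} \left(\left(-2\right) \left(-1\right)\right) - 12\right) \left(-43\right) = \left(16 \cdot 2 - 12\right) \left(-43\right) = \left(32 - 12\right) \left(-43\right) = 20 \left(-43\right) = -860$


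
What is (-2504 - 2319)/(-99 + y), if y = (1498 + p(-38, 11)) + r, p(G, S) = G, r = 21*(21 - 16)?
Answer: -4823/1466 ≈ -3.2899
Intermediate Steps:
r = 105 (r = 21*5 = 105)
y = 1565 (y = (1498 - 38) + 105 = 1460 + 105 = 1565)
(-2504 - 2319)/(-99 + y) = (-2504 - 2319)/(-99 + 1565) = -4823/1466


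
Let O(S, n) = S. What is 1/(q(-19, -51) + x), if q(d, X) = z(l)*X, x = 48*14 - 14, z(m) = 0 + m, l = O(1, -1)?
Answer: 1/607 ≈ 0.0016474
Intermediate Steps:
l = 1
z(m) = m
x = 658 (x = 672 - 14 = 658)
q(d, X) = X (q(d, X) = 1*X = X)
1/(q(-19, -51) + x) = 1/(-51 + 658) = 1/607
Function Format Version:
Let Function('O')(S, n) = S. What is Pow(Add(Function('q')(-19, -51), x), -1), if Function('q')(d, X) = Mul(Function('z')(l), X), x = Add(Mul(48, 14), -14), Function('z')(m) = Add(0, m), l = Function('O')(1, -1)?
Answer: Rational(1, 607) ≈ 0.0016474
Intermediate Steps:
l = 1
Function('z')(m) = m
x = 658 (x = Add(672, -14) = 658)
Function('q')(d, X) = X (Function('q')(d, X) = Mul(1, X) = X)
Pow(Add(Function('q')(-19, -51), x), -1) = Pow(Add(-51, 658), -1) = Pow(607, -1) = Rational(1, 607)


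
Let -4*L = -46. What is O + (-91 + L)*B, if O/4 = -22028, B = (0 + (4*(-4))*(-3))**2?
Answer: -271280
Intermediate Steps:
L = 23/2 (L = -1/4*(-46) = 23/2 ≈ 11.500)
B = 2304 (B = (0 - 16*(-3))**2 = (0 + 48)**2 = 48**2 = 2304)
O = -88112 (O = 4*(-22028) = -88112)
O + (-91 + L)*B = -88112 + (-91 + 23/2)*2304 = -88112 - 159/2*2304 = -88112 - 183168 = -271280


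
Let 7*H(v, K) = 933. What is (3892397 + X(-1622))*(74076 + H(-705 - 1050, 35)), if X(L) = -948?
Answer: 2021471554785/7 ≈ 2.8878e+11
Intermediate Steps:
H(v, K) = 933/7 (H(v, K) = (⅐)*933 = 933/7)
(3892397 + X(-1622))*(74076 + H(-705 - 1050, 35)) = (3892397 - 948)*(74076 + 933/7) = 3891449*(519465/7) = 2021471554785/7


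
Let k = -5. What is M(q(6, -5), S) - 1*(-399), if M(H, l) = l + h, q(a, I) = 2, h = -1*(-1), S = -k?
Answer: 405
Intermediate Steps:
S = 5 (S = -1*(-5) = 5)
h = 1
M(H, l) = 1 + l (M(H, l) = l + 1 = 1 + l)
M(q(6, -5), S) - 1*(-399) = (1 + 5) - 1*(-399) = 6 + 399 = 405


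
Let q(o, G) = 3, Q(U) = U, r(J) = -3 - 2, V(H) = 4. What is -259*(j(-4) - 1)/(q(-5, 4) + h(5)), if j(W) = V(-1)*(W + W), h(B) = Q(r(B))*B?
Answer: -777/2 ≈ -388.50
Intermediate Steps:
r(J) = -5
h(B) = -5*B
j(W) = 8*W (j(W) = 4*(W + W) = 4*(2*W) = 8*W)
-259*(j(-4) - 1)/(q(-5, 4) + h(5)) = -259*(8*(-4) - 1)/(3 - 5*5) = -259*(-32 - 1)/(3 - 25) = -(-8547)/(-22) = -(-8547)*(-1)/22 = -259*3/2 = -777/2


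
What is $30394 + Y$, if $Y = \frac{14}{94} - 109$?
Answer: $\frac{1423402}{47} \approx 30285.0$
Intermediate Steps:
$Y = - \frac{5116}{47}$ ($Y = 14 \cdot \frac{1}{94} - 109 = \frac{7}{47} - 109 = - \frac{5116}{47} \approx -108.85$)
$30394 + Y = 30394 - \frac{5116}{47} = \frac{1423402}{47}$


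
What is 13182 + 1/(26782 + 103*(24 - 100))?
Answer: 249851629/18954 ≈ 13182.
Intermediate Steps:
13182 + 1/(26782 + 103*(24 - 100)) = 13182 + 1/(26782 + 103*(-76)) = 13182 + 1/(26782 - 7828) = 13182 + 1/18954 = 249851629/18954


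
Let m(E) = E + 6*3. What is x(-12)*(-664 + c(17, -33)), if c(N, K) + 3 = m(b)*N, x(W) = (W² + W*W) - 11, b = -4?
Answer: -118833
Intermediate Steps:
m(E) = 18 + E (m(E) = E + 18 = 18 + E)
x(W) = -11 + 2*W² (x(W) = (W² + W²) - 11 = 2*W² - 11 = -11 + 2*W²)
c(N, K) = -3 + 14*N (c(N, K) = -3 + (18 - 4)*N = -3 + 14*N)
x(-12)*(-664 + c(17, -33)) = (-11 + 2*(-12)²)*(-664 + (-3 + 14*17)) = (-11 + 2*144)*(-664 + (-3 + 238)) = (-11 + 288)*(-664 + 235) = 277*(-429) = -118833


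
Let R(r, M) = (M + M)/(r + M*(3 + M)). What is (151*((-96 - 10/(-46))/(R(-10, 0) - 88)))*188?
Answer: 15634691/506 ≈ 30899.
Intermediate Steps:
R(r, M) = 2*M/(r + M*(3 + M)) (R(r, M) = (2*M)/(r + M*(3 + M)) = 2*M/(r + M*(3 + M)))
(151*((-96 - 10/(-46))/(R(-10, 0) - 88)))*188 = (151*((-96 - 10/(-46))/(2*0/(-10 + 0**2 + 3*0) - 88)))*188 = (151*((-96 - 10*(-1/46))/(2*0/(-10 + 0 + 0) - 88)))*188 = (151*((-96 + 5/23)/(2*0/(-10) - 88)))*188 = (151*(-2203/(23*(2*0*(-1/10) - 88))))*188 = (151*(-2203/(23*(0 - 88))))*188 = (151*(-2203/23/(-88)))*188 = (151*(-2203/23*(-1/88)))*188 = (151*(2203/2024))*188 = (332653/2024)*188 = 15634691/506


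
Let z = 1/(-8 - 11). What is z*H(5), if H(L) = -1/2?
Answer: 1/38 ≈ 0.026316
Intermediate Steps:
H(L) = -1/2 (H(L) = -1*1/2 = -1/2)
z = -1/19 (z = 1/(-19) = -1/19 ≈ -0.052632)
z*H(5) = -1/19*(-1/2) = 1/38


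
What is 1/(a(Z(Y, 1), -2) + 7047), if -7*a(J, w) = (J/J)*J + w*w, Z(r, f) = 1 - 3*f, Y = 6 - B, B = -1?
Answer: 7/49327 ≈ 0.00014191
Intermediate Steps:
Y = 7 (Y = 6 - 1*(-1) = 6 + 1 = 7)
a(J, w) = -J/7 - w**2/7 (a(J, w) = -((J/J)*J + w*w)/7 = -(1*J + w**2)/7 = -(J + w**2)/7 = -J/7 - w**2/7)
1/(a(Z(Y, 1), -2) + 7047) = 1/((-(1 - 3*1)/7 - 1/7*(-2)**2) + 7047) = 1/((-(1 - 3)/7 - 1/7*4) + 7047) = 1/((-1/7*(-2) - 4/7) + 7047) = 1/((2/7 - 4/7) + 7047) = 1/(-2/7 + 7047) = 1/(49327/7) = 7/49327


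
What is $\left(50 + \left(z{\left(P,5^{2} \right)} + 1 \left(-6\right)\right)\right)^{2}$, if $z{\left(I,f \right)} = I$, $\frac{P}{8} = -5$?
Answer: $16$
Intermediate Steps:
$P = -40$ ($P = 8 \left(-5\right) = -40$)
$\left(50 + \left(z{\left(P,5^{2} \right)} + 1 \left(-6\right)\right)\right)^{2} = \left(50 + \left(-40 + 1 \left(-6\right)\right)\right)^{2} = \left(50 - 46\right)^{2} = 4^{2} = 16$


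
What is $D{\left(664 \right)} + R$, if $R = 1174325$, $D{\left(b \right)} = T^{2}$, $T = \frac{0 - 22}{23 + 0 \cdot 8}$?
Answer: $\frac{621218409}{529} \approx 1.1743 \cdot 10^{6}$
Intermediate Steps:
$T = - \frac{22}{23}$ ($T = - \frac{22}{23 + 0} = - \frac{22}{23} \approx -0.95652$)
$D{\left(b \right)} = \frac{484}{529}$ ($D{\left(b \right)} = \left(- \frac{22}{23}\right)^{2} = \frac{484}{529}$)
$D{\left(664 \right)} + R = \frac{484}{529} + 1174325 = \frac{621218409}{529}$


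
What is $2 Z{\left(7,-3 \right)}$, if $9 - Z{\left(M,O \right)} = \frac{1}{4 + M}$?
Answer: $\frac{196}{11} \approx 17.818$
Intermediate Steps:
$Z{\left(M,O \right)} = 9 - \frac{1}{4 + M}$
$2 Z{\left(7,-3 \right)} = 2 \frac{35 + 9 \cdot 7}{4 + 7} = 2 \frac{35 + 63}{11} = 2 \cdot \frac{1}{11} \cdot 98 = 2 \cdot \frac{98}{11} = \frac{196}{11}$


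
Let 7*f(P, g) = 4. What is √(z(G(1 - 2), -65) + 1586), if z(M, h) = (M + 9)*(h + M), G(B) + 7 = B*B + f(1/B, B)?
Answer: √65389/7 ≈ 36.530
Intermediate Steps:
f(P, g) = 4/7 (f(P, g) = (⅐)*4 = 4/7)
G(B) = -45/7 + B² (G(B) = -7 + (B*B + 4/7) = -7 + (B² + 4/7) = -7 + (4/7 + B²) = -45/7 + B²)
z(M, h) = (9 + M)*(M + h)
√(z(G(1 - 2), -65) + 1586) = √(((-45/7 + (1 - 2)²)² + 9*(-45/7 + (1 - 2)²) + 9*(-65) + (-45/7 + (1 - 2)²)*(-65)) + 1586) = √(((-45/7 + (-1)²)² + 9*(-45/7 + (-1)²) - 585 + (-45/7 + (-1)²)*(-65)) + 1586) = √(((-45/7 + 1)² + 9*(-45/7 + 1) - 585 + (-45/7 + 1)*(-65)) + 1586) = √(((-38/7)² + 9*(-38/7) - 585 - 38/7*(-65)) + 1586) = √((1444/49 - 342/7 - 585 + 2470/7) + 1586) = √(-12325/49 + 1586) = √(65389/49) = √65389/7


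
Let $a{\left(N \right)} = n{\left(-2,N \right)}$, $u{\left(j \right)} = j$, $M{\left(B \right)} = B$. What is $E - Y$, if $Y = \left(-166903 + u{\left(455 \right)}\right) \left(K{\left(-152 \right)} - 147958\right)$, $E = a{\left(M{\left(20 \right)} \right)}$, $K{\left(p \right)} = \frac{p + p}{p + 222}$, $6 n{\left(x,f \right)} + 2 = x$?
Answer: $- \frac{2585943784678}{105} \approx -2.4628 \cdot 10^{10}$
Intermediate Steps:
$n{\left(x,f \right)} = - \frac{1}{3} + \frac{x}{6}$
$a{\left(N \right)} = - \frac{2}{3}$ ($a{\left(N \right)} = - \frac{1}{3} + \frac{1}{6} \left(-2\right) = - \frac{1}{3} - \frac{1}{3} = - \frac{2}{3}$)
$K{\left(p \right)} = \frac{2 p}{222 + p}$
$E = - \frac{2}{3} \approx -0.66667$
$Y = \frac{861981261536}{35}$ ($Y = \left(-166903 + 455\right) \left(2 \left(-152\right) \frac{1}{222 - 152} - 147958\right) = - 166448 \left(2 \left(-152\right) \frac{1}{70} - 147958\right) = - 166448 \left(- \frac{152}{35} - 147958\right) = \left(-166448\right) \left(- \frac{5178682}{35}\right) = \frac{861981261536}{35} \approx 2.4628 \cdot 10^{10}$)
$E - Y = - \frac{2}{3} - \frac{861981261536}{35} = - \frac{2585943784678}{105}$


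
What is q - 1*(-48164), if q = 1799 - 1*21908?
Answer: 28055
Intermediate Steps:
q = -20109 (q = 1799 - 21908 = -20109)
q - 1*(-48164) = -20109 - 1*(-48164) = -20109 + 48164 = 28055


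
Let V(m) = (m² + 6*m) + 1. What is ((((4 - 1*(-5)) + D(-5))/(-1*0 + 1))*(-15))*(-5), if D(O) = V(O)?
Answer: 375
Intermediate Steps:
V(m) = 1 + m² + 6*m
D(O) = 1 + O² + 6*O
((((4 - 1*(-5)) + D(-5))/(-1*0 + 1))*(-15))*(-5) = ((((4 - 1*(-5)) + (1 + (-5)² + 6*(-5)))/(-1*0 + 1))*(-15))*(-5) = ((((4 + 5) + (1 + 25 - 30))/(0 + 1))*(-15))*(-5) = (((9 - 4)/1)*(-15))*(-5) = ((5*1)*(-15))*(-5) = (5*(-15))*(-5) = -75*(-5) = 375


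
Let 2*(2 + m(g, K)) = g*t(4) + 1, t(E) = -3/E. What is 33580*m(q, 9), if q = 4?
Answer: -100740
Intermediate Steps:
m(g, K) = -3/2 - 3*g/8 (m(g, K) = -2 + (g*(-3/4) + 1)/2 = -2 + (-3*g/4 + 1)/2 = -2 + (1 - 3*g/4)/2 = -2 + (1/2 - 3*g/8) = -3/2 - 3*g/8)
33580*m(q, 9) = 33580*(-3/2 - 3/8*4) = 33580*(-3/2 - 3/2) = 33580*(-3) = -100740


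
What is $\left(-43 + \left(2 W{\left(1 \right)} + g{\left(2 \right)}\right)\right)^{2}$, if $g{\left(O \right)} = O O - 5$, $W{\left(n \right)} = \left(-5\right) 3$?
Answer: $5476$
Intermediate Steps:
$W{\left(n \right)} = -15$
$g{\left(O \right)} = -5 + O^{2}$ ($g{\left(O \right)} = O^{2} - 5 = -5 + O^{2}$)
$\left(-43 + \left(2 W{\left(1 \right)} + g{\left(2 \right)}\right)\right)^{2} = \left(-43 + \left(2 \left(-15\right) - \left(5 - 2^{2}\right)\right)\right)^{2} = \left(-43 + \left(-30 + \left(-5 + 4\right)\right)\right)^{2} = \left(-43 - 31\right)^{2} = \left(-74\right)^{2} = 5476$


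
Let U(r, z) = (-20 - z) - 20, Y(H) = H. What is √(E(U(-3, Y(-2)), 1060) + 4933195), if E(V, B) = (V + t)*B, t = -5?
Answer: √4887615 ≈ 2210.8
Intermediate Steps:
U(r, z) = -40 - z
E(V, B) = B*(-5 + V) (E(V, B) = (V - 5)*B = (-5 + V)*B = B*(-5 + V))
√(E(U(-3, Y(-2)), 1060) + 4933195) = √(1060*(-5 + (-40 - 1*(-2))) + 4933195) = √(1060*(-5 + (-40 + 2)) + 4933195) = √(1060*(-5 - 38) + 4933195) = √(1060*(-43) + 4933195) = √(-45580 + 4933195) = √4887615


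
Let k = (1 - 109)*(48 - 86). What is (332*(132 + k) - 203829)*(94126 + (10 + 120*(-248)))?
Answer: 77413620648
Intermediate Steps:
k = 4104 (k = -108*(-38) = 4104)
(332*(132 + k) - 203829)*(94126 + (10 + 120*(-248))) = (332*(132 + 4104) - 203829)*(94126 + (10 + 120*(-248))) = (332*4236 - 203829)*(94126 + (10 - 29760)) = (1406352 - 203829)*(94126 - 29750) = 1202523*64376 = 77413620648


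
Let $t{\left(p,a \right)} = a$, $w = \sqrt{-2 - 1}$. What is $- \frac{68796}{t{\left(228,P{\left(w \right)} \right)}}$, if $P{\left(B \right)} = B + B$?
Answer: $11466 i \sqrt{3} \approx 19860.0 i$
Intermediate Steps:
$w = i \sqrt{3}$ ($w = \sqrt{-3} = i \sqrt{3} \approx 1.732 i$)
$P{\left(B \right)} = 2 B$
$- \frac{68796}{t{\left(228,P{\left(w \right)} \right)}} = - \frac{68796}{2 i \sqrt{3}} = - 68796 \left(- \frac{i \sqrt{3}}{6}\right) = 11466 i \sqrt{3}$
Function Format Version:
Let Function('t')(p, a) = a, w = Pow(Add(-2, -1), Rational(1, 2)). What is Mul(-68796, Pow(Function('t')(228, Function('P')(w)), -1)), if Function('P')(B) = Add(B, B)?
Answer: Mul(11466, I, Pow(3, Rational(1, 2))) ≈ Mul(19860., I)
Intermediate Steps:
w = Mul(I, Pow(3, Rational(1, 2))) (w = Pow(-3, Rational(1, 2)) = Mul(I, Pow(3, Rational(1, 2))) ≈ Mul(1.7320, I))
Function('P')(B) = Mul(2, B)
Mul(-68796, Pow(Function('t')(228, Function('P')(w)), -1)) = Mul(-68796, Pow(Mul(2, Mul(I, Pow(3, Rational(1, 2)))), -1)) = Mul(-68796, Pow(Mul(2, I, Pow(3, Rational(1, 2))), -1)) = Mul(-68796, Mul(Rational(-1, 6), I, Pow(3, Rational(1, 2)))) = Mul(11466, I, Pow(3, Rational(1, 2)))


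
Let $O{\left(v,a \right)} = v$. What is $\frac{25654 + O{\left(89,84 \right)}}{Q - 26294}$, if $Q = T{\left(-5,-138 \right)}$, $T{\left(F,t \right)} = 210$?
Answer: $- \frac{25743}{26084} \approx -0.98693$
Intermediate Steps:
$Q = 210$
$\frac{25654 + O{\left(89,84 \right)}}{Q - 26294} = \frac{25654 + 89}{210 - 26294} = \frac{25743}{-26084} = 25743 \left(- \frac{1}{26084}\right) = - \frac{25743}{26084}$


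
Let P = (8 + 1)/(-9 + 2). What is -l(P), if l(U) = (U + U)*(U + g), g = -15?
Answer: -2052/49 ≈ -41.878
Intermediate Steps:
P = -9/7 (P = 9/(-7) = 9*(-⅐) = -9/7 ≈ -1.2857)
l(U) = 2*U*(-15 + U) (l(U) = (U + U)*(U - 15) = (2*U)*(-15 + U) = 2*U*(-15 + U))
-l(P) = -2*(-9)*(-15 - 9/7)/7 = -2*(-9)*(-114)/(7*7) = -1*2052/49 = -2052/49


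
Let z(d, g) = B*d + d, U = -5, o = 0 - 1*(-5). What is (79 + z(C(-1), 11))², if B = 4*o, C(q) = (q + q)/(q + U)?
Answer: 7396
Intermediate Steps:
o = 5 (o = 0 + 5 = 5)
C(q) = 2*q/(-5 + q) (C(q) = (q + q)/(q - 5) = (2*q)/(-5 + q) = 2*q/(-5 + q))
B = 20 (B = 4*5 = 20)
z(d, g) = 21*d (z(d, g) = 20*d + d = 21*d)
(79 + z(C(-1), 11))² = (79 + 21*(2*(-1)/(-5 - 1)))² = (79 + 21*(2*(-1)/(-6)))² = (79 + 21*(2*(-1)*(-⅙)))² = (79 + 21*(⅓))² = (79 + 7)² = 86² = 7396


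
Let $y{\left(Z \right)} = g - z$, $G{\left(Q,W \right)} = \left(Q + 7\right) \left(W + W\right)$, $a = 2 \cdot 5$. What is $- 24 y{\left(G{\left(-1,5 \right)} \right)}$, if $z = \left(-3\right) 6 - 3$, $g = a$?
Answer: $-744$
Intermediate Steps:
$a = 10$
$G{\left(Q,W \right)} = 2 W \left(7 + Q\right)$ ($G{\left(Q,W \right)} = \left(7 + Q\right) 2 W = 2 W \left(7 + Q\right)$)
$g = 10$
$z = -21$ ($z = -18 - 3 = -21$)
$y{\left(Z \right)} = 31$ ($y{\left(Z \right)} = 10 - -21 = 10 + 21 = 31$)
$- 24 y{\left(G{\left(-1,5 \right)} \right)} = \left(-24\right) 31 = -744$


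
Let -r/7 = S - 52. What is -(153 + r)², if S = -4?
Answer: -297025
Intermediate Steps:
r = 392 (r = -7*(-4 - 52) = -7*(-56) = 392)
-(153 + r)² = -(153 + 392)² = -1*545² = -1*297025 = -297025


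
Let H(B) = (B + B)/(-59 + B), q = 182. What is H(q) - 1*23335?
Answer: -2869841/123 ≈ -23332.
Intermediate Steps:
H(B) = 2*B/(-59 + B) (H(B) = (2*B)/(-59 + B) = 2*B/(-59 + B))
H(q) - 1*23335 = 2*182/(-59 + 182) - 1*23335 = 2*182/123 - 23335 = 2*182*(1/123) - 23335 = 364/123 - 23335 = -2869841/123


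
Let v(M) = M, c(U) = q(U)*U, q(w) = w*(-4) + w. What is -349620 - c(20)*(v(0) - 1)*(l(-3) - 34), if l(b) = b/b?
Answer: -310020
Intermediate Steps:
q(w) = -3*w (q(w) = -4*w + w = -3*w)
c(U) = -3*U² (c(U) = (-3*U)*U = -3*U²)
l(b) = 1
-349620 - c(20)*(v(0) - 1)*(l(-3) - 34) = -349620 - (-3*20²)*(0 - 1)*(1 - 34) = -349620 - (-3*400)*(-1*(-33)) = -349620 - (-1200)*33 = -349620 - 1*(-39600) = -349620 + 39600 = -310020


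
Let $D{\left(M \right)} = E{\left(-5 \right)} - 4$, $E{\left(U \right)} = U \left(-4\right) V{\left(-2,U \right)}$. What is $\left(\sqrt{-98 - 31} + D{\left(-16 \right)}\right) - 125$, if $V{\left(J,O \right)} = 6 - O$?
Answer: $91 + i \sqrt{129} \approx 91.0 + 11.358 i$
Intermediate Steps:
$E{\left(U \right)} = - 4 U \left(6 - U\right)$ ($E{\left(U \right)} = U \left(-4\right) \left(6 - U\right) = - 4 U \left(6 - U\right)$)
$D{\left(M \right)} = 216$ ($D{\left(M \right)} = 4 \left(-5\right) \left(-6 - 5\right) - 4 = 4 \left(-5\right) \left(-11\right) - 4 = 220 - 4 = 216$)
$\left(\sqrt{-98 - 31} + D{\left(-16 \right)}\right) - 125 = \left(\sqrt{-98 - 31} + 216\right) - 125 = \left(\sqrt{-129} + 216\right) - 125 = \left(i \sqrt{129} + 216\right) - 125 = \left(216 + i \sqrt{129}\right) - 125 = 91 + i \sqrt{129}$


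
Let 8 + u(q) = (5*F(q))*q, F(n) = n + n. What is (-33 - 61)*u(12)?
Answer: -134608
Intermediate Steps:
F(n) = 2*n
u(q) = -8 + 10*q**2 (u(q) = -8 + (5*(2*q))*q = -8 + (10*q)*q = -8 + 10*q**2)
(-33 - 61)*u(12) = (-33 - 61)*(-8 + 10*12**2) = -94*(-8 + 10*144) = -94*(-8 + 1440) = -94*1432 = -134608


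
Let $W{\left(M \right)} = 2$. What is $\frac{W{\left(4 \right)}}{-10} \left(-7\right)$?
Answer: $\frac{7}{5} \approx 1.4$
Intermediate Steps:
$\frac{W{\left(4 \right)}}{-10} \left(-7\right) = \frac{1}{-10} \cdot 2 \left(-7\right) = \left(- \frac{1}{10}\right) 2 \left(-7\right) = \left(- \frac{1}{5}\right) \left(-7\right) = \frac{7}{5}$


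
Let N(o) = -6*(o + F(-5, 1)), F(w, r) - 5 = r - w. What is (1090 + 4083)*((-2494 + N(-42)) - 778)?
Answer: -15963878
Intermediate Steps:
F(w, r) = 5 + r - w (F(w, r) = 5 + (r - w) = 5 + r - w)
N(o) = -66 - 6*o (N(o) = -6*(o + (5 + 1 - 1*(-5))) = -6*(o + (5 + 1 + 5)) = -6*(o + 11) = -6*(11 + o) = -66 - 6*o)
(1090 + 4083)*((-2494 + N(-42)) - 778) = (1090 + 4083)*((-2494 + (-66 - 6*(-42))) - 778) = 5173*((-2494 + (-66 + 252)) - 778) = 5173*((-2494 + 186) - 778) = 5173*(-2308 - 778) = 5173*(-3086) = -15963878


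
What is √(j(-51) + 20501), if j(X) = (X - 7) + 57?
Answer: 10*√205 ≈ 143.18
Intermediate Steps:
j(X) = 50 + X (j(X) = (-7 + X) + 57 = 50 + X)
√(j(-51) + 20501) = √((50 - 51) + 20501) = √(-1 + 20501) = √20500 = 10*√205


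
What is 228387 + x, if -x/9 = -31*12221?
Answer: 3638046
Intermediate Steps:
x = 3409659 (x = -(-279)*12221 = -9*(-378851) = 3409659)
228387 + x = 228387 + 3409659 = 3638046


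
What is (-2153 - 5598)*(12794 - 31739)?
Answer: 146842695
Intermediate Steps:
(-2153 - 5598)*(12794 - 31739) = -7751*(-18945) = 146842695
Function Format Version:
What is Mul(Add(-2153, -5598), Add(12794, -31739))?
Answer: 146842695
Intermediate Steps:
Mul(Add(-2153, -5598), Add(12794, -31739)) = Mul(-7751, -18945) = 146842695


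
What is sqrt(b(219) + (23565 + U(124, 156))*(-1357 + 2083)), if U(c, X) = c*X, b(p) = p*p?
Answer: 3*sqrt(3466655) ≈ 5585.7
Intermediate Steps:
b(p) = p**2
U(c, X) = X*c
sqrt(b(219) + (23565 + U(124, 156))*(-1357 + 2083)) = sqrt(219**2 + (23565 + 156*124)*(-1357 + 2083)) = sqrt(47961 + (23565 + 19344)*726) = sqrt(47961 + 42909*726) = sqrt(47961 + 31151934) = sqrt(31199895) = 3*sqrt(3466655)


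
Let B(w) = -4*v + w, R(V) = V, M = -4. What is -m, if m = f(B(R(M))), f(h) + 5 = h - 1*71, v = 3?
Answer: 92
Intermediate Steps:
B(w) = -12 + w (B(w) = -4*3 + w = -12 + w)
f(h) = -76 + h (f(h) = -5 + (h - 1*71) = -5 + (h - 71) = -5 + (-71 + h) = -76 + h)
m = -92 (m = -76 + (-12 - 4) = -76 - 16 = -92)
-m = -1*(-92) = 92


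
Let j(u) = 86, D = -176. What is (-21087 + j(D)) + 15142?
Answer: -5859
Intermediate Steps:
(-21087 + j(D)) + 15142 = (-21087 + 86) + 15142 = -21001 + 15142 = -5859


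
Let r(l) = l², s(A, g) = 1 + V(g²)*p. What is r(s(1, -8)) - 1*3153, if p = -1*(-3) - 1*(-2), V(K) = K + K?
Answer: 407728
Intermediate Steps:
V(K) = 2*K
p = 5 (p = 3 + 2 = 5)
s(A, g) = 1 + 10*g² (s(A, g) = 1 + (2*g²)*5 = 1 + 10*g²)
r(s(1, -8)) - 1*3153 = (1 + 10*(-8)²)² - 1*3153 = (1 + 10*64)² - 3153 = (1 + 640)² - 3153 = 641² - 3153 = 410881 - 3153 = 407728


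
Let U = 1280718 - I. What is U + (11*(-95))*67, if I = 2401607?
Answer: -1190904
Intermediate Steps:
U = -1120889 (U = 1280718 - 1*2401607 = 1280718 - 2401607 = -1120889)
U + (11*(-95))*67 = -1120889 + (11*(-95))*67 = -1120889 - 1045*67 = -1120889 - 70015 = -1190904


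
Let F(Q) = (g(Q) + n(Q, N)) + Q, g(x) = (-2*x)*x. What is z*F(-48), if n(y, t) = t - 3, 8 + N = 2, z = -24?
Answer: 111960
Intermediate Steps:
g(x) = -2*x**2
N = -6 (N = -8 + 2 = -6)
n(y, t) = -3 + t
F(Q) = -9 + Q - 2*Q**2 (F(Q) = (-2*Q**2 + (-3 - 6)) + Q = (-2*Q**2 - 9) + Q = (-9 - 2*Q**2) + Q = -9 + Q - 2*Q**2)
z*F(-48) = -24*(-9 - 48 - 2*(-48)**2) = -24*(-9 - 48 - 2*2304) = -24*(-9 - 48 - 4608) = -24*(-4665) = 111960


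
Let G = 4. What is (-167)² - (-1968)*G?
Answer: 35761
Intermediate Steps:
(-167)² - (-1968)*G = (-167)² - (-1968)*4 = 27889 - 1*(-7872) = 27889 + 7872 = 35761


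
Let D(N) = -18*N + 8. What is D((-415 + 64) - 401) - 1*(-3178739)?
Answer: 3192283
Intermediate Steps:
D(N) = 8 - 18*N
D((-415 + 64) - 401) - 1*(-3178739) = (8 - 18*((-415 + 64) - 401)) - 1*(-3178739) = (8 - 18*(-351 - 401)) + 3178739 = (8 - 18*(-752)) + 3178739 = (8 + 13536) + 3178739 = 13544 + 3178739 = 3192283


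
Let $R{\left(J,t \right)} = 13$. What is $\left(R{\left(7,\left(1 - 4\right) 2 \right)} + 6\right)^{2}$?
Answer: $361$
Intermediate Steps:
$\left(R{\left(7,\left(1 - 4\right) 2 \right)} + 6\right)^{2} = \left(13 + 6\right)^{2} = 19^{2} = 361$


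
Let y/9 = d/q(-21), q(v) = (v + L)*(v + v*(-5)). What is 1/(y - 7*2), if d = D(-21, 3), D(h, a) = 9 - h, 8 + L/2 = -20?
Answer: -1078/15137 ≈ -0.071216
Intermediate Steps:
L = -56 (L = -16 + 2*(-20) = -16 - 40 = -56)
q(v) = -4*v*(-56 + v) (q(v) = (v - 56)*(v + v*(-5)) = (-56 + v)*(v - 5*v) = (-56 + v)*(-4*v) = -4*v*(-56 + v))
d = 30 (d = 9 - 1*(-21) = 9 + 21 = 30)
y = -45/1078 (y = 9*(30/((4*(-21)*(56 - 1*(-21))))) = 9*(30/((4*(-21)*(56 + 21)))) = 9*(30/((4*(-21)*77))) = 9*(30/(-6468)) = 9*(30*(-1/6468)) = 9*(-5/1078) = -45/1078 ≈ -0.041744)
1/(y - 7*2) = 1/(-45/1078 - 7*2) = 1/(-45/1078 - 14) = 1/(-15137/1078) = -1078/15137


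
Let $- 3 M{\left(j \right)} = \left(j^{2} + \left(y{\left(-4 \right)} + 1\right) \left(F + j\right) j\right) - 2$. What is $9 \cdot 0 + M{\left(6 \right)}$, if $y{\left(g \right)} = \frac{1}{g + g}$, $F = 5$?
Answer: $- \frac{367}{12} \approx -30.583$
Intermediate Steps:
$y{\left(g \right)} = \frac{1}{2 g}$
$M{\left(j \right)} = \frac{2}{3} - \frac{j^{2}}{3} - \frac{j \left(\frac{35}{8} + \frac{7 j}{8}\right)}{3}$ ($M{\left(j \right)} = - \frac{\left(j^{2} + \left(\frac{1}{2 \left(-4\right)} + 1\right) \left(5 + j\right) j\right) - 2}{3} = - \frac{\left(j^{2} + \left(\frac{1}{2} \left(- \frac{1}{4}\right) + 1\right) \left(5 + j\right) j\right) - 2}{3} = - \frac{\left(j^{2} + \left(- \frac{1}{8} + 1\right) \left(5 + j\right) j\right) - 2}{3} = - \frac{\left(j^{2} + \frac{7 \left(5 + j\right)}{8} j\right) - 2}{3} = - \frac{\left(j^{2} + \left(\frac{35}{8} + \frac{7 j}{8}\right) j\right) - 2}{3} = - \frac{\left(j^{2} + j \left(\frac{35}{8} + \frac{7 j}{8}\right)\right) - 2}{3} = - \frac{-2 + j^{2} + j \left(\frac{35}{8} + \frac{7 j}{8}\right)}{3} = \frac{2}{3} - \frac{j^{2}}{3} - \frac{j \left(\frac{35}{8} + \frac{7 j}{8}\right)}{3}$)
$9 \cdot 0 + M{\left(6 \right)} = 9 \cdot 0 - \left(\frac{97}{12} + \frac{45}{2}\right) = 0 - \frac{367}{12} = - \frac{367}{12}$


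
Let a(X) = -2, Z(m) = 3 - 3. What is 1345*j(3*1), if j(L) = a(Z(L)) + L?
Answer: 1345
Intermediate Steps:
Z(m) = 0
j(L) = -2 + L
1345*j(3*1) = 1345*(-2 + 3*1) = 1345*(-2 + 3) = 1345*1 = 1345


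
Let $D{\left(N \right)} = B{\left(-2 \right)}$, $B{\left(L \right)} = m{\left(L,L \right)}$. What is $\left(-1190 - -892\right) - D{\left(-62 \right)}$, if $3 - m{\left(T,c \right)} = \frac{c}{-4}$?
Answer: $- \frac{601}{2} \approx -300.5$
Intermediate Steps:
$m{\left(T,c \right)} = 3 + \frac{c}{4}$ ($m{\left(T,c \right)} = 3 - \frac{c}{-4} = 3 - c \left(- \frac{1}{4}\right) = 3 - - \frac{c}{4} = 3 + \frac{c}{4}$)
$B{\left(L \right)} = 3 + \frac{L}{4}$
$D{\left(N \right)} = \frac{5}{2}$ ($D{\left(N \right)} = 3 + \frac{1}{4} \left(-2\right) = 3 - \frac{1}{2} = \frac{5}{2}$)
$\left(-1190 - -892\right) - D{\left(-62 \right)} = \left(-1190 - -892\right) - \frac{5}{2} = \left(-1190 + 892\right) - \frac{5}{2} = -298 - \frac{5}{2} = - \frac{601}{2}$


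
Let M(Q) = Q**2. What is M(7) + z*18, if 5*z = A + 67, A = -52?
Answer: 103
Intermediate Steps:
z = 3 (z = (-52 + 67)/5 = (1/5)*15 = 3)
M(7) + z*18 = 7**2 + 3*18 = 49 + 54 = 103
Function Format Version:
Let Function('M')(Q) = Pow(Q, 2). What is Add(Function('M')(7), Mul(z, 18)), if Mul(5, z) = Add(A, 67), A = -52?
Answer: 103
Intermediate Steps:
z = 3 (z = Mul(Rational(1, 5), Add(-52, 67)) = Mul(Rational(1, 5), 15) = 3)
Add(Function('M')(7), Mul(z, 18)) = Add(Pow(7, 2), Mul(3, 18)) = Add(49, 54) = 103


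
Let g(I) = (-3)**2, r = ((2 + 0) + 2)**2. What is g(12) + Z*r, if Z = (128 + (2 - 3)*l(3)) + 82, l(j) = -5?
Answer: 3449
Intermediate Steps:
r = 16 (r = (2 + 2)**2 = 4**2 = 16)
g(I) = 9
Z = 215 (Z = (128 + (2 - 3)*(-5)) + 82 = (128 - 1*(-5)) + 82 = (128 + 5) + 82 = 133 + 82 = 215)
g(12) + Z*r = 9 + 215*16 = 9 + 3440 = 3449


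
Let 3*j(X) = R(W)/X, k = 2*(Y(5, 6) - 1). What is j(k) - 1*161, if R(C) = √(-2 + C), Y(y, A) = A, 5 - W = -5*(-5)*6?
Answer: -161 + 7*I*√3/30 ≈ -161.0 + 0.40415*I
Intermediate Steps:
W = -145 (W = 5 - (-5*(-5))*6 = 5 - 25*6 = 5 - 1*150 = 5 - 150 = -145)
k = 10 (k = 2*(6 - 1) = 2*5 = 10)
j(X) = 7*I*√3/(3*X) (j(X) = (√(-2 - 145)/X)/3 = (√(-147)/X)/3 = ((7*I*√3)/X)/3 = (7*I*√3/X)/3 = 7*I*√3/(3*X))
j(k) - 1*161 = (7/3)*I*√3/10 - 1*161 = (7/3)*I*√3*(⅒) - 161 = 7*I*√3/30 - 161 = -161 + 7*I*√3/30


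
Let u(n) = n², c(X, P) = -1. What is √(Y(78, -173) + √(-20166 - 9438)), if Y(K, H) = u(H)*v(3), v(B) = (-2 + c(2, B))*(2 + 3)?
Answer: √(-448935 + 2*I*√7401) ≈ 0.128 + 670.03*I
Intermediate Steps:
v(B) = -15 (v(B) = (-2 - 1)*(2 + 3) = -3*5 = -15)
Y(K, H) = -15*H² (Y(K, H) = H²*(-15) = -15*H²)
√(Y(78, -173) + √(-20166 - 9438)) = √(-15*(-173)² + √(-20166 - 9438)) = √(-15*29929 + √(-29604)) = √(-448935 + 2*I*√7401)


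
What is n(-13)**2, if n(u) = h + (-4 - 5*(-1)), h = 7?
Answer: 64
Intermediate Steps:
n(u) = 8 (n(u) = 7 + (-4 - 5*(-1)) = 7 + (-4 + 5) = 7 + 1 = 8)
n(-13)**2 = 8**2 = 64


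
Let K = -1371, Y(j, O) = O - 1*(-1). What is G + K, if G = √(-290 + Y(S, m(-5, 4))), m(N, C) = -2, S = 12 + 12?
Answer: -1371 + I*√291 ≈ -1371.0 + 17.059*I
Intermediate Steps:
S = 24
Y(j, O) = 1 + O (Y(j, O) = O + 1 = 1 + O)
G = I*√291 (G = √(-290 + (1 - 2)) = √(-290 - 1) = √(-291) = I*√291 ≈ 17.059*I)
G + K = I*√291 - 1371 = -1371 + I*√291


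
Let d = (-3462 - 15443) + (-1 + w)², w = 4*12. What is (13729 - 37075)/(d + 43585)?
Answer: -7782/8963 ≈ -0.86824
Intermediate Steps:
w = 48
d = -16696 (d = (-3462 - 15443) + (-1 + 48)² = -18905 + 47² = -18905 + 2209 = -16696)
(13729 - 37075)/(d + 43585) = (13729 - 37075)/(-16696 + 43585) = -23346/26889 = -23346*1/26889 = -7782/8963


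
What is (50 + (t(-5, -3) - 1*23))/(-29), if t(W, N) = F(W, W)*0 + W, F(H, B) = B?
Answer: -22/29 ≈ -0.75862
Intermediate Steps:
t(W, N) = W (t(W, N) = W*0 + W = 0 + W = W)
(50 + (t(-5, -3) - 1*23))/(-29) = (50 + (-5 - 1*23))/(-29) = -(50 + (-5 - 23))/29 = -(50 - 28)/29 = -1/29*22 = -22/29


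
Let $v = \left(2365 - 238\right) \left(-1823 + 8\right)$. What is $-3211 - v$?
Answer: $3857294$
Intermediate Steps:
$v = -3860505$ ($v = 2127 \left(-1815\right) = -3860505$)
$-3211 - v = -3211 - -3860505 = -3211 + 3860505 = 3857294$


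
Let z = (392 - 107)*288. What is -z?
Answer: -82080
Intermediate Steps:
z = 82080 (z = 285*288 = 82080)
-z = -1*82080 = -82080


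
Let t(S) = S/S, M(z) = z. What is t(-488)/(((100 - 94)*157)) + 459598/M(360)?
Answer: 36078473/28260 ≈ 1276.7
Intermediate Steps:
t(S) = 1
t(-488)/(((100 - 94)*157)) + 459598/M(360) = 1/((100 - 94)*157) + 459598/360 = 1/(6*157) + 459598*(1/360) = 1/942 + 229799/180 = 36078473/28260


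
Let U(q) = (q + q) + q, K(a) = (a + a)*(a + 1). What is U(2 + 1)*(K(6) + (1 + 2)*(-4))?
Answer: 648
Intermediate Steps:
K(a) = 2*a*(1 + a) (K(a) = (2*a)*(1 + a) = 2*a*(1 + a))
U(q) = 3*q (U(q) = 2*q + q = 3*q)
U(2 + 1)*(K(6) + (1 + 2)*(-4)) = (3*(2 + 1))*(2*6*(1 + 6) + (1 + 2)*(-4)) = (3*3)*(2*6*7 + 3*(-4)) = 9*(84 - 12) = 9*72 = 648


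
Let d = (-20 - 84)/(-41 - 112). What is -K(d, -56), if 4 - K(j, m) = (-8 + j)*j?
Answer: -210116/23409 ≈ -8.9759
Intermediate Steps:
d = 104/153 (d = -104/(-153) = -104*(-1/153) = 104/153 ≈ 0.67974)
K(j, m) = 4 - j*(-8 + j) (K(j, m) = 4 - (-8 + j)*j = 4 - j*(-8 + j))
-K(d, -56) = -(4 - (104/153)² + 8*(104/153)) = -(4 - 1*10816/23409 + 832/153) = -(4 - 10816/23409 + 832/153) = -1*210116/23409 = -210116/23409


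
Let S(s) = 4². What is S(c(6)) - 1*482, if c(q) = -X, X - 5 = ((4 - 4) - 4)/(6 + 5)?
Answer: -466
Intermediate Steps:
X = 51/11 (X = 5 + ((4 - 4) - 4)/(6 + 5) = 5 + (0 - 4)/11 = 5 - 4*1/11 = 5 - 4/11 = 51/11 ≈ 4.6364)
c(q) = -51/11 (c(q) = -1*51/11 = -51/11)
S(s) = 16
S(c(6)) - 1*482 = 16 - 1*482 = 16 - 482 = -466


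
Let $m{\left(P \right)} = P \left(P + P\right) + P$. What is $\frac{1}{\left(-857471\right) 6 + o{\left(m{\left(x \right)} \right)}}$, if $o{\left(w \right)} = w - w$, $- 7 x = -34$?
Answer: $- \frac{1}{5144826} \approx -1.9437 \cdot 10^{-7}$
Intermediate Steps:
$x = \frac{34}{7}$ ($x = \left(- \frac{1}{7}\right) \left(-34\right) = \frac{34}{7} \approx 4.8571$)
$m{\left(P \right)} = P + 2 P^{2}$ ($m{\left(P \right)} = P 2 P + P = 2 P^{2} + P = P + 2 P^{2}$)
$o{\left(w \right)} = 0$
$\frac{1}{\left(-857471\right) 6 + o{\left(m{\left(x \right)} \right)}} = \frac{1}{\left(-857471\right) 6 + 0} = \frac{1}{-5144826 + 0} = \frac{1}{-5144826} = - \frac{1}{5144826}$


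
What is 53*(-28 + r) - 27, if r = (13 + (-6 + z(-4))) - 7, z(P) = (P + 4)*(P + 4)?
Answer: -1511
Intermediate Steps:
z(P) = (4 + P)² (z(P) = (4 + P)*(4 + P) = (4 + P)²)
r = 0 (r = (13 + (-6 + (4 - 4)²)) - 7 = (13 + (-6 + 0²)) - 7 = (13 + (-6 + 0)) - 7 = (13 - 6) - 7 = 7 - 7 = 0)
53*(-28 + r) - 27 = 53*(-28 + 0) - 27 = 53*(-28) - 27 = -1484 - 27 = -1511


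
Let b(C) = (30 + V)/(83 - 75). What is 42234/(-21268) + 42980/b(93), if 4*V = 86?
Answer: 7310614069/1095302 ≈ 6674.5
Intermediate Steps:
V = 43/2 (V = (¼)*86 = 43/2 ≈ 21.500)
b(C) = 103/16 (b(C) = (30 + 43/2)/(83 - 75) = (103/2)/8 = (103/2)*(⅛) = 103/16)
42234/(-21268) + 42980/b(93) = 42234/(-21268) + 42980/(103/16) = 42234*(-1/21268) + 42980*(16/103) = -21117/10634 + 687680/103 = 7310614069/1095302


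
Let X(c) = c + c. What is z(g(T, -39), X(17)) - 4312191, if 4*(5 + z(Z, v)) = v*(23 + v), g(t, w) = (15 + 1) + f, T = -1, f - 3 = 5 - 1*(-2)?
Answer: -8623423/2 ≈ -4.3117e+6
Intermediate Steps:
X(c) = 2*c
f = 10 (f = 3 + (5 - 1*(-2)) = 3 + (5 + 2) = 3 + 7 = 10)
g(t, w) = 26 (g(t, w) = (15 + 1) + 10 = 16 + 10 = 26)
z(Z, v) = -5 + v*(23 + v)/4 (z(Z, v) = -5 + (v*(23 + v))/4 = -5 + v*(23 + v)/4)
z(g(T, -39), X(17)) - 4312191 = (-5 + (2*17)²/4 + 23*(2*17)/4) - 4312191 = (-5 + (¼)*34² + (23/4)*34) - 4312191 = (-5 + (¼)*1156 + 391/2) - 4312191 = (-5 + 289 + 391/2) - 4312191 = 959/2 - 4312191 = -8623423/2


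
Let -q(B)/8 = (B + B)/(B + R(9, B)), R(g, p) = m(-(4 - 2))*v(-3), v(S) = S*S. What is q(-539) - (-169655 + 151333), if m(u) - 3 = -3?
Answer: 18306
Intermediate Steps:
v(S) = S²
m(u) = 0 (m(u) = 3 - 3 = 0)
R(g, p) = 0 (R(g, p) = 0*(-3)² = 0*9 = 0)
q(B) = -16 (q(B) = -8*(B + B)/(B + 0) = -8*2*B/B = -8*2 = -16)
q(-539) - (-169655 + 151333) = -16 - (-169655 + 151333) = -16 - 1*(-18322) = -16 + 18322 = 18306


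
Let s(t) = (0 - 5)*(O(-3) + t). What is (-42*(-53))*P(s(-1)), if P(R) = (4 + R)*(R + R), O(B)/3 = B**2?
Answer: 72923760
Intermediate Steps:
O(B) = 3*B**2
s(t) = -135 - 5*t (s(t) = (0 - 5)*(3*(-3)**2 + t) = -5*(3*9 + t) = -5*(27 + t) = -135 - 5*t)
P(R) = 2*R*(4 + R) (P(R) = (4 + R)*(2*R) = 2*R*(4 + R))
(-42*(-53))*P(s(-1)) = (-42*(-53))*(2*(-135 - 5*(-1))*(4 + (-135 - 5*(-1)))) = 2226*(2*(-135 + 5)*(4 + (-135 + 5))) = 2226*(2*(-130)*(4 - 130)) = 2226*(2*(-130)*(-126)) = 2226*32760 = 72923760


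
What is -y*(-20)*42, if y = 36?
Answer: 30240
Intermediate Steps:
-y*(-20)*42 = -36*(-20)*42 = -(-720)*42 = -1*(-30240) = 30240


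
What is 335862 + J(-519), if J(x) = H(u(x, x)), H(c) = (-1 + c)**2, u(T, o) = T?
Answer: 606262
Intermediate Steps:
J(x) = (-1 + x)**2
335862 + J(-519) = 335862 + (-1 - 519)**2 = 335862 + (-520)**2 = 335862 + 270400 = 606262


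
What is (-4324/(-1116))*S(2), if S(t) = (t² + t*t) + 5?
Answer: 14053/279 ≈ 50.369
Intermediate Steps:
S(t) = 5 + 2*t² (S(t) = (t² + t²) + 5 = 2*t² + 5 = 5 + 2*t²)
(-4324/(-1116))*S(2) = (-4324/(-1116))*(5 + 2*2²) = (-4324*(-1/1116))*(5 + 2*4) = 1081*(5 + 8)/279 = (1081/279)*13 = 14053/279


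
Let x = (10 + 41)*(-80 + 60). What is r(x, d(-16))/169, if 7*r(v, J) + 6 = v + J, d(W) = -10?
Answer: -148/169 ≈ -0.87574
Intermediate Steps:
x = -1020 (x = 51*(-20) = -1020)
r(v, J) = -6/7 + J/7 + v/7 (r(v, J) = -6/7 + (v + J)/7 = -6/7 + (J + v)/7 = -6/7 + (J/7 + v/7) = -6/7 + J/7 + v/7)
r(x, d(-16))/169 = (-6/7 + (1/7)*(-10) + (1/7)*(-1020))/169 = (-6/7 - 10/7 - 1020/7)*(1/169) = -148*1/169 = -148/169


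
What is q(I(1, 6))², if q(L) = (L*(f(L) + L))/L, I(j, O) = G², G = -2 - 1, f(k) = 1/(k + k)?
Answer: 26569/324 ≈ 82.003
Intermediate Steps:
f(k) = 1/(2*k)
G = -3
I(j, O) = 9 (I(j, O) = (-3)² = 9)
q(L) = L + 1/(2*L) (q(L) = (L*(1/(2*L) + L))/L = (L*(L + 1/(2*L)))/L = L + 1/(2*L))
q(I(1, 6))² = (9 + (½)/9)² = (9 + (½)*(⅑))² = (9 + 1/18)² = (163/18)² = 26569/324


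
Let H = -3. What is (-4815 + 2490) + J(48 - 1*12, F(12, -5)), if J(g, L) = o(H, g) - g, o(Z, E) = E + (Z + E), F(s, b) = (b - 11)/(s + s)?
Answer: -2292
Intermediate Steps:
F(s, b) = (-11 + b)/(2*s) (F(s, b) = (-11 + b)/((2*s)) = (-11 + b)*(1/(2*s)) = (-11 + b)/(2*s))
o(Z, E) = Z + 2*E (o(Z, E) = E + (E + Z) = Z + 2*E)
J(g, L) = -3 + g (J(g, L) = (-3 + 2*g) - g = -3 + g)
(-4815 + 2490) + J(48 - 1*12, F(12, -5)) = (-4815 + 2490) + (-3 + (48 - 1*12)) = -2325 + (-3 + (48 - 12)) = -2325 + (-3 + 36) = -2325 + 33 = -2292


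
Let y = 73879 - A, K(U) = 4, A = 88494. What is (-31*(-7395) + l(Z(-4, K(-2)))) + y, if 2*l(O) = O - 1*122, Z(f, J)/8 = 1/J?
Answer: 214570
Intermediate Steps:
Z(f, J) = 8/J (Z(f, J) = 8*(1/J) = 8/J)
l(O) = -61 + O/2 (l(O) = (O - 1*122)/2 = (O - 122)/2 = (-122 + O)/2 = -61 + O/2)
y = -14615 (y = 73879 - 1*88494 = 73879 - 88494 = -14615)
(-31*(-7395) + l(Z(-4, K(-2)))) + y = (-31*(-7395) + (-61 + (8/4)/2)) - 14615 = (229245 + (-61 + (8*(¼))/2)) - 14615 = (229245 + (-61 + (½)*2)) - 14615 = (229245 + (-61 + 1)) - 14615 = (229245 - 60) - 14615 = 229185 - 14615 = 214570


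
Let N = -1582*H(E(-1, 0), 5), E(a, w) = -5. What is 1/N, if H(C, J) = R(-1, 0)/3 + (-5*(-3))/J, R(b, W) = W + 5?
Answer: -3/22148 ≈ -0.00013545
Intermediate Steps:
R(b, W) = 5 + W
H(C, J) = 5/3 + 15/J (H(C, J) = (5 + 0)/3 + (-5*(-3))/J = 5*(⅓) + 15/J = 5/3 + 15/J)
N = -22148/3 (N = -1582*(5/3 + 15/5) = -1582*(5/3 + 15*(⅕)) = -1582*(5/3 + 3) = -1582*14/3 = -22148/3 ≈ -7382.7)
1/N = 1/(-22148/3) = -3/22148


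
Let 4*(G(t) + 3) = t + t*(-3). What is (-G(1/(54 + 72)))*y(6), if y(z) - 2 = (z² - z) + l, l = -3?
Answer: 21953/252 ≈ 87.115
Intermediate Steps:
y(z) = -1 + z² - z (y(z) = 2 + ((z² - z) - 3) = 2 + (-3 + z² - z) = -1 + z² - z)
G(t) = -3 - t/2 (G(t) = -3 + (t + t*(-3))/4 = -3 + (t - 3*t)/4 = -3 + (-2*t)/4 = -3 - t/2)
(-G(1/(54 + 72)))*y(6) = (-(-3 - 1/(2*(54 + 72))))*(-1 + 6² - 1*6) = (-(-3 - ½/126))*(-1 + 36 - 6) = -(-3 - ½*1/126)*29 = -(-3 - 1/252)*29 = -1*(-757/252)*29 = (757/252)*29 = 21953/252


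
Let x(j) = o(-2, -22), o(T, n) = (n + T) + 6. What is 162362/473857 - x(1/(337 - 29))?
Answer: 8691788/473857 ≈ 18.343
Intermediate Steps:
o(T, n) = 6 + T + n (o(T, n) = (T + n) + 6 = 6 + T + n)
x(j) = -18 (x(j) = 6 - 2 - 22 = -18)
162362/473857 - x(1/(337 - 29)) = 162362/473857 - 1*(-18) = 162362*(1/473857) + 18 = 162362/473857 + 18 = 8691788/473857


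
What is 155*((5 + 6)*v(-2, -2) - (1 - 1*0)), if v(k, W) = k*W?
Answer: 6665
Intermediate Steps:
v(k, W) = W*k
155*((5 + 6)*v(-2, -2) - (1 - 1*0)) = 155*((5 + 6)*(-2*(-2)) - (1 - 1*0)) = 155*(11*4 - (1 + 0)) = 155*(44 - 1*1) = 155*(44 - 1) = 155*43 = 6665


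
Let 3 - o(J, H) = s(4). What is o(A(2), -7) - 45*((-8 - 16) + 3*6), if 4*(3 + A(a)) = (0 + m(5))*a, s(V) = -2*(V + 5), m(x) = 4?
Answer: 291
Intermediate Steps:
s(V) = -10 - 2*V (s(V) = -2*(5 + V) = -10 - 2*V)
A(a) = -3 + a (A(a) = -3 + ((0 + 4)*a)/4 = -3 + (4*a)/4 = -3 + a)
o(J, H) = 21 (o(J, H) = 3 - (-10 - 2*4) = 3 - (-10 - 8) = 3 - 1*(-18) = 3 + 18 = 21)
o(A(2), -7) - 45*((-8 - 16) + 3*6) = 21 - 45*((-8 - 16) + 3*6) = 21 - 45*(-24 + 18) = 21 - 45*(-6) = 21 + 270 = 291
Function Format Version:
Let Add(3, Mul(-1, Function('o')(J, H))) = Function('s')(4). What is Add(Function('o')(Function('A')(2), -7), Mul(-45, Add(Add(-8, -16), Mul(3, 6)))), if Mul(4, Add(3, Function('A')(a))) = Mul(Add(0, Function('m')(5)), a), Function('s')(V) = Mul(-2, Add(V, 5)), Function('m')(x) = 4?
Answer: 291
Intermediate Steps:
Function('s')(V) = Add(-10, Mul(-2, V)) (Function('s')(V) = Mul(-2, Add(5, V)) = Add(-10, Mul(-2, V)))
Function('A')(a) = Add(-3, a) (Function('A')(a) = Add(-3, Mul(Rational(1, 4), Mul(Add(0, 4), a))) = Add(-3, Mul(Rational(1, 4), Mul(4, a))) = Add(-3, a))
Function('o')(J, H) = 21 (Function('o')(J, H) = Add(3, Mul(-1, Add(-10, Mul(-2, 4)))) = Add(3, Mul(-1, Add(-10, -8))) = Add(3, Mul(-1, -18)) = Add(3, 18) = 21)
Add(Function('o')(Function('A')(2), -7), Mul(-45, Add(Add(-8, -16), Mul(3, 6)))) = Add(21, Mul(-45, Add(Add(-8, -16), Mul(3, 6)))) = Add(21, Mul(-45, Add(-24, 18))) = Add(21, Mul(-45, -6)) = Add(21, 270) = 291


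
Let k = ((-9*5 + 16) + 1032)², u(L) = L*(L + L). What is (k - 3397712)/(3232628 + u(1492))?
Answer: -2391703/7684756 ≈ -0.31123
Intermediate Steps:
u(L) = 2*L² (u(L) = L*(2*L) = 2*L²)
k = 1006009 (k = ((-45 + 16) + 1032)² = (-29 + 1032)² = 1003² = 1006009)
(k - 3397712)/(3232628 + u(1492)) = (1006009 - 3397712)/(3232628 + 2*1492²) = -2391703/(3232628 + 2*2226064) = -2391703/(3232628 + 4452128) = -2391703/7684756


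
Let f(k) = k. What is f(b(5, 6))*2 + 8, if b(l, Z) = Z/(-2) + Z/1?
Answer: 14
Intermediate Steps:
b(l, Z) = Z/2 (b(l, Z) = Z*(-½) + Z*1 = -Z/2 + Z = Z/2)
f(b(5, 6))*2 + 8 = ((½)*6)*2 + 8 = 3*2 + 8 = 6 + 8 = 14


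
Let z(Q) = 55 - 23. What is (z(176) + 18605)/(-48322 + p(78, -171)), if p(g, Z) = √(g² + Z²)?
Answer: -900577114/2334980359 - 279555*√157/2334980359 ≈ -0.38719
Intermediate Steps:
z(Q) = 32
p(g, Z) = √(Z² + g²)
(z(176) + 18605)/(-48322 + p(78, -171)) = (32 + 18605)/(-48322 + √((-171)² + 78²)) = 18637/(-48322 + √(29241 + 6084)) = 18637/(-48322 + √35325) = 18637/(-48322 + 15*√157)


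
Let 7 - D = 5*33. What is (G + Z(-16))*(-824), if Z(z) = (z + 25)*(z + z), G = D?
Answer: 367504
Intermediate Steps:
D = -158 (D = 7 - 5*33 = 7 - 1*165 = 7 - 165 = -158)
G = -158
Z(z) = 2*z*(25 + z) (Z(z) = (25 + z)*(2*z) = 2*z*(25 + z))
(G + Z(-16))*(-824) = (-158 + 2*(-16)*(25 - 16))*(-824) = (-158 + 2*(-16)*9)*(-824) = (-158 - 288)*(-824) = -446*(-824) = 367504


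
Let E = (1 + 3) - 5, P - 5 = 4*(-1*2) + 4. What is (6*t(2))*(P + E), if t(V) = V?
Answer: 0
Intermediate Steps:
P = 1 (P = 5 + (4*(-1*2) + 4) = 5 + (4*(-2) + 4) = 5 + (-8 + 4) = 5 - 4 = 1)
E = -1 (E = 4 - 5 = -1)
(6*t(2))*(P + E) = (6*2)*(1 - 1) = 12*0 = 0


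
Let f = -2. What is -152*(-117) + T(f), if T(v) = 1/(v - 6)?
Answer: 142271/8 ≈ 17784.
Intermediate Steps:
T(v) = 1/(-6 + v)
-152*(-117) + T(f) = -152*(-117) + 1/(-6 - 2) = 17784 + 1/(-8) = 17784 - ⅛ = 142271/8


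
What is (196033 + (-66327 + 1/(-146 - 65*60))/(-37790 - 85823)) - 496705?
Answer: -150377283910013/500138198 ≈ -3.0067e+5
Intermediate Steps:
(196033 + (-66327 + 1/(-146 - 65*60))/(-37790 - 85823)) - 496705 = (196033 + (-66327 + 1/(-146 - 3900))/(-123613)) - 496705 = (196033 + (-66327 + 1/(-4046))*(-1/123613)) - 496705 = (196033 + (-66327 - 1/4046)*(-1/123613)) - 496705 = (196033 - 268359043/4046*(-1/123613)) - 496705 = (196033 + 268359043/500138198) - 496705 = 98043859727577/500138198 - 496705 = -150377283910013/500138198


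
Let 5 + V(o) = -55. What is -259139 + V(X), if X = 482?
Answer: -259199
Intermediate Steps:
V(o) = -60 (V(o) = -5 - 55 = -60)
-259139 + V(X) = -259139 - 60 = -259199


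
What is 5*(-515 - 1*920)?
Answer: -7175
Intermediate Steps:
5*(-515 - 1*920) = 5*(-515 - 920) = 5*(-1435) = -7175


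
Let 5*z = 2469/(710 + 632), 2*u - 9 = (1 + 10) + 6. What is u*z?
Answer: 32097/6710 ≈ 4.7835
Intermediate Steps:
u = 13 (u = 9/2 + ((1 + 10) + 6)/2 = 9/2 + (11 + 6)/2 = 9/2 + (½)*17 = 9/2 + 17/2 = 13)
z = 2469/6710 (z = (2469/(710 + 632))/5 = (2469/1342)/5 = (2469*(1/1342))/5 = (⅕)*(2469/1342) = 2469/6710 ≈ 0.36796)
u*z = 13*(2469/6710) = 32097/6710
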